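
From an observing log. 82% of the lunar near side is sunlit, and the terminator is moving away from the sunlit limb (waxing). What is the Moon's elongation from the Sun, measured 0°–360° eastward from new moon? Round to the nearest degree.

130°

From f = (1 − cos θ)/2: cos θ = 1 − 2×0.82 = -0.640; arccos → 129.8°.
Before full moon the principal value applies: θ = 129.8°.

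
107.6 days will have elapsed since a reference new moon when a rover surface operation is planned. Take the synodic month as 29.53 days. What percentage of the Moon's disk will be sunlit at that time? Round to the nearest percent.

81%

Reduce mod P: 107.6 − 3×29.53 = 19.01 d into the current lunation.
Elongation θ = 360° × 19.01/29.53 ≈ 231.8°.
Illuminated fraction = (1 − cos 231.8°)/2 = (1 − (-0.619))/2 ≈ 0.810, so 81%.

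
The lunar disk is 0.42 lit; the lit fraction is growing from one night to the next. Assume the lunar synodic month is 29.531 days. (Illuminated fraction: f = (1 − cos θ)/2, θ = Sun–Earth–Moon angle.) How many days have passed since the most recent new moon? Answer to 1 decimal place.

From f = (1 − cos θ)/2: cos θ = 1 − 2×0.42 = 0.160; arccos → 80.8°.
Waxing ⇒ before full, so θ = 80.8°.
At 360°/29.531 d per day, 80.8° corresponds to 6.63 days.

6.6 days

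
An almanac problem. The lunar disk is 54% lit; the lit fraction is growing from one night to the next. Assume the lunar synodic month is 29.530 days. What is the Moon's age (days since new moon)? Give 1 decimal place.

7.8 days

cos θ = 1 − 2f = -0.080, giving a principal value of 94.6°.
The Moon is waxing (0°–180°), so θ = 94.6° directly.
At 360°/29.530 d per day, 94.6° corresponds to 7.76 days.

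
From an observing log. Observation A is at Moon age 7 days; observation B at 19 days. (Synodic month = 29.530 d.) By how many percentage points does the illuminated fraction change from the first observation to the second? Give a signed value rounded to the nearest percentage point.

θ₁ = 360° × 7/29.530 = 85.3°, f₁ = (1 − cos θ₁)/2 = 0.459.
θ₂ = 360° × 19/29.530 = 231.6°, f₂ = (1 − cos θ₂)/2 = 0.810.
Change = f₂ − f₁ = +0.351 → +35 percentage points.

+35 pp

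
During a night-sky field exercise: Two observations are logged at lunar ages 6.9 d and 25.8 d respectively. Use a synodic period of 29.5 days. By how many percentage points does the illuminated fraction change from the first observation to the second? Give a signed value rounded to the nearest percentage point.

-30 percentage points

θ₁ = 360° × 6.9/29.5 = 84.2°, f₁ = (1 − cos θ₁)/2 = 0.450.
θ₂ = 360° × 25.8/29.5 = 314.8°, f₂ = (1 − cos θ₂)/2 = 0.147.
Change = f₂ − f₁ = -0.302 → -30 percentage points.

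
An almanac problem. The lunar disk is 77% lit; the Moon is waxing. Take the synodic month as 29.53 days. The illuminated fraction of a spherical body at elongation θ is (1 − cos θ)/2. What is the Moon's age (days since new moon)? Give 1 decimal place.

cos θ = 1 − 2f = -0.540, giving a principal value of 122.7°.
Before full moon the principal value applies: θ = 122.7°.
That fraction of the synodic month is 122.7/360 × 29.53 d ≈ 10.06 d.

10.1 days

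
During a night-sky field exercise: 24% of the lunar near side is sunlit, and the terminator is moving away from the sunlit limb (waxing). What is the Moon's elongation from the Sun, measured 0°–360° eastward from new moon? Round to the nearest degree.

Invert f = (1 − cos θ)/2 to get cos θ = 1 − 2(0.24) = 0.520, hence θ₀ = arccos 0.520 = 58.7°.
The Moon is waxing (0°–180°), so θ = 58.7° directly.

59°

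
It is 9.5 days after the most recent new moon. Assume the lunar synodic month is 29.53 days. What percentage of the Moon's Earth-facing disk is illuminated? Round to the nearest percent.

72%

Phase angle: θ = 360°·(9.5 d)/(29.53 d) = 115.8°.
With cos θ = (-0.435), the lit fraction is (1 − (-0.435))/2 ≈ 0.718, so 72%.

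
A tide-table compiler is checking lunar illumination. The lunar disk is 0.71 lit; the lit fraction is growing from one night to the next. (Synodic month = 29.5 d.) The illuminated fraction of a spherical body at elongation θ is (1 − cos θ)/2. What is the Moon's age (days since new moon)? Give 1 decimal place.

9.4 days

From f = (1 − cos θ)/2: cos θ = 1 − 2×0.71 = -0.420; arccos → 114.8°.
Waxing ⇒ before full, so θ = 114.8°.
That fraction of the synodic month is 114.8/360 × 29.5 d ≈ 9.41 d.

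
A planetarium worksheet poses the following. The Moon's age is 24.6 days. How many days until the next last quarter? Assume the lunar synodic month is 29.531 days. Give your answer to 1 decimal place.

27.1 days

Last quarter is 0.75 of the way through the cycle: age 0.75 × 29.531 = 22.148 d.
This lunation's last quarter (22.148 d) has passed, so add one period: 51.679 − 24.6 = 27.079 days.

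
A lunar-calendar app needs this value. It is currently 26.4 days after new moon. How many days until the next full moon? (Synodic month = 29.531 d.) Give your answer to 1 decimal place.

17.9 days

Full moon is 0.5 of the way through the cycle: age 0.5 × 29.531 = 14.765 d.
Already past this cycle's full moon; the next is at 14.765 + 29.531 = 44.296 d, so 44.296 − 26.4 = 17.896 days.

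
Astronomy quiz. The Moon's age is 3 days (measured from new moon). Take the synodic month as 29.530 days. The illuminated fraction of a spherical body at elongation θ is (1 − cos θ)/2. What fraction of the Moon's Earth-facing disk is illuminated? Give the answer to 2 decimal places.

Phase angle: θ = 360°·(3 d)/(29.530 d) = 36.6°.
With cos θ = 0.803, the lit fraction is (1 − 0.803)/2 ≈ 0.098.

0.10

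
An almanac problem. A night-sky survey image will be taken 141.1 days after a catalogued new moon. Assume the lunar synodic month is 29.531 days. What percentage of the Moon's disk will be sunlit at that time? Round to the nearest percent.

41%

Reduce mod P: 141.1 − 4×29.531 = 22.98 d into the current lunation.
Phase angle: θ = 360°·(22.98 d)/(29.531 d) = 280.1°.
cos 280.1° = 0.175, so f = (1 − 0.175)/2 = 0.412, so 41%.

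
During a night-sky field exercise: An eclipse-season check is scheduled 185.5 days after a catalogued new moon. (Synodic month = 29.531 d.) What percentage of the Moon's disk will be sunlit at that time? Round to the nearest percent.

60%

Reduce mod P: 185.5 − 6×29.531 = 8.31 d into the current lunation.
Phase angle: θ = 360°·(8.31 d)/(29.531 d) = 101.4°.
With cos θ = (-0.197), the lit fraction is (1 − (-0.197))/2 ≈ 0.598, so 60%.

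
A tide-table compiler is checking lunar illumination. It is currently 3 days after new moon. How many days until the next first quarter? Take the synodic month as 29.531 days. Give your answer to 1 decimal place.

First quarter occurs at elongation 90°, i.e. at age 29.531 × 90/360 = 7.383 d.
That is 7.383 − 3 = 4.383 days ahead.

4.4 days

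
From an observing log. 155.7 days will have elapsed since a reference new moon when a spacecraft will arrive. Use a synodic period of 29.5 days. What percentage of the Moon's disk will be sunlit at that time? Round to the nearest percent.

Reduce mod P: 155.7 − 5×29.5 = 8.20 d into the current lunation.
Phase angle: θ = 360°·(8.20 d)/(29.5 d) = 100.1°.
Illuminated fraction = (1 − cos 100.1°)/2 = (1 − (-0.175))/2 ≈ 0.587, so 59%.

59%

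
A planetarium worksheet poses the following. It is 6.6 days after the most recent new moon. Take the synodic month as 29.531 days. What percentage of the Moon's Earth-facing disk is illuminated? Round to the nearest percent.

42%

Phase angle: θ = 360°·(6.6 d)/(29.531 d) = 80.5°.
With cos θ = 0.166, the lit fraction is (1 − 0.166)/2 ≈ 0.417, so 42%.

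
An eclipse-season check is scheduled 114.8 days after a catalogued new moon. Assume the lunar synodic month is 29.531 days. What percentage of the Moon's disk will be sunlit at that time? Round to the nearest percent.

12%

114.8/29.531 = 3.887 lunations, so 3 complete cycles and 26.21 d into the next.
The Moon has covered 26.21/29.531 of its cycle, so θ ≈ 360° × 26.21/29.531 = 319.5°.
Illuminated fraction = (1 − cos 319.5°)/2 = (1 − 0.760)/2 ≈ 0.120, so 12%.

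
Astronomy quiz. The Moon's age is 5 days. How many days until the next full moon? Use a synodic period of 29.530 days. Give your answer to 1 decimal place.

9.8 days

Full moon is 0.5 of the way through the cycle: age 0.5 × 29.530 = 14.765 d.
So 9.765 days remain (14.765 − 5).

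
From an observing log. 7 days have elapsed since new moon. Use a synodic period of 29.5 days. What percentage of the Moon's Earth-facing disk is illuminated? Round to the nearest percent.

Phase angle: θ = 360°·(7 d)/(29.5 d) = 85.4°.
With cos θ = 0.080, the lit fraction is (1 − 0.080)/2 ≈ 0.460, so 46%.

46%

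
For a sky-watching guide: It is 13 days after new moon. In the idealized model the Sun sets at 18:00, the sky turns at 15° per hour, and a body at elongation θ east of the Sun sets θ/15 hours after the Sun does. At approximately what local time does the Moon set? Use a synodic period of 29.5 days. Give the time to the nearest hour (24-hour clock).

05:00

Elongation θ = 360° × 13/29.5 ≈ 158.6°.
Delay after the Sun = 158.6° / (15°/h) ≈ 10.58 h.
18:00 + 10.58 h ≈ 04:35 → 05:00 to the nearest hour.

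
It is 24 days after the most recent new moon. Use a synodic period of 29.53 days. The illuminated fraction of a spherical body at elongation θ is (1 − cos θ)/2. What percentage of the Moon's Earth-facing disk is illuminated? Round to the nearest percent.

Phase angle: θ = 360°·(24 d)/(29.53 d) = 292.6°.
Illuminated fraction = (1 − cos 292.6°)/2 = (1 − 0.384)/2 ≈ 0.308, so 31%.

31%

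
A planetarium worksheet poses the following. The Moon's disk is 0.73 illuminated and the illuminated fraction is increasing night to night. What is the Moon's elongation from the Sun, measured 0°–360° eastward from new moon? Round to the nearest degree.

117°

Invert f = (1 − cos θ)/2 to get cos θ = 1 − 2(0.73) = -0.460, hence θ₀ = arccos -0.460 = 117.4°.
Waxing ⇒ before full, so θ = 117.4°.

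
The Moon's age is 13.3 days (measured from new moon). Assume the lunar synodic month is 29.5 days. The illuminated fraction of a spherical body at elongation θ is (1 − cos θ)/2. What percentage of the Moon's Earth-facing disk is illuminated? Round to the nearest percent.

Phase angle: θ = 360°·(13.3 d)/(29.5 d) = 162.3°.
Illuminated fraction = (1 − cos 162.3°)/2 = (1 − (-0.953))/2 ≈ 0.976, so 98%.

98%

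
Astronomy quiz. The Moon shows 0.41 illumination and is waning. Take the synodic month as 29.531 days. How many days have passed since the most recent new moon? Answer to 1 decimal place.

23.0 days

cos θ = 1 − 2f = 0.180, giving a principal value of 79.6°.
Waning ⇒ past full, so θ = 360° − 79.6° = 280.4°.
That fraction of the synodic month is 280.4/360 × 29.531 d ≈ 23.00 d.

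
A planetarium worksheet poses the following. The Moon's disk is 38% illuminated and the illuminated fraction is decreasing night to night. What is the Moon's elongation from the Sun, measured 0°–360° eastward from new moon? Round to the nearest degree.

284°

cos θ = 1 − 2f = 0.240, giving a principal value of 76.1°.
Since the Moon is past full (waning), take the reflex angle: θ = 360° − 76.1° = 283.9°.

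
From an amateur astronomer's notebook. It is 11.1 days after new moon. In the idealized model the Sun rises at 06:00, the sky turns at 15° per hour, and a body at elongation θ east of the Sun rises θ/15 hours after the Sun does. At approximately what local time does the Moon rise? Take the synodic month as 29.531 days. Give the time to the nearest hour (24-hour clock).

15:00

Elongation θ = 360° × 11.1/29.531 ≈ 135.3°.
At 15° of sky rotation per hour, 135.3° corresponds to a 9.02 h lag.
06:00 + 9.02 h ≈ 15:01 → 15:00 to the nearest hour.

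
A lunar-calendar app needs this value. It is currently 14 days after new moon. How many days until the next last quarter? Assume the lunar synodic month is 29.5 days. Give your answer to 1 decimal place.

Last quarter is 0.75 of the way through the cycle: age 0.75 × 29.5 = 22.125 d.
So 8.125 days remain (22.125 − 14).

8.1 days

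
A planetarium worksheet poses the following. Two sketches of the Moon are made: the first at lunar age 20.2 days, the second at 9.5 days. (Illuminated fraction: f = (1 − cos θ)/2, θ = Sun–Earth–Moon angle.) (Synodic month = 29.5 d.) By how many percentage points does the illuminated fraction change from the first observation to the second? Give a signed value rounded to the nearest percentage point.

First observation: θ = 360°·20.2/29.5 = 246.5°, so f = 0.699.
Second observation: θ = 115.9°, f = 0.719.
Δf = 0.719 − 0.699 = +0.019, i.e. +2 pp.

+2 pp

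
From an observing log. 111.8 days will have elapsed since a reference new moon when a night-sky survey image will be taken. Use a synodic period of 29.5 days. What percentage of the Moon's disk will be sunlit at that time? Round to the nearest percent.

38%

111.8 d spans 3 complete synodic months (3 × 29.5 = 88.50 d) plus 23.30 d.
The Moon has covered 23.30/29.5 of its cycle, so θ ≈ 360° × 23.30/29.5 = 284.3°.
With cos θ = 0.248, the lit fraction is (1 − 0.248)/2 ≈ 0.376, so 38%.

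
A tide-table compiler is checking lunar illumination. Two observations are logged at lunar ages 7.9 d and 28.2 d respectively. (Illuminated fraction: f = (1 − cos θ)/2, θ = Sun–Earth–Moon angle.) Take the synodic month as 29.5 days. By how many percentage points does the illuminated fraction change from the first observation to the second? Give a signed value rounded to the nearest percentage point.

-54 pp

θ₁ = 360° × 7.9/29.5 = 96.4°, f₁ = (1 − cos θ₁)/2 = 0.556.
θ₂ = 360° × 28.2/29.5 = 344.1°, f₂ = (1 − cos θ₂)/2 = 0.019.
Change = f₂ − f₁ = -0.537 → -54 percentage points.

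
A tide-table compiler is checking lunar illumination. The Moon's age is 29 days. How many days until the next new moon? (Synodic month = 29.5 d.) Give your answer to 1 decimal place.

0.5 days

One full lunation from the last new moon is 29.5 d; remaining = 29.5 − 29 = 0.500 d.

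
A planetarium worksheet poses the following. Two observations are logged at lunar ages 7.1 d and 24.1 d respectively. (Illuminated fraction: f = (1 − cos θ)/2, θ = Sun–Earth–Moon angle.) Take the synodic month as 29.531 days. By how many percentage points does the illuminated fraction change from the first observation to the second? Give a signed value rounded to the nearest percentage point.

First observation: θ = 360°·7.1/29.531 = 86.6°, so f = 0.470.
Second observation: θ = 293.8°, f = 0.298.
Δf = 0.298 − 0.470 = -0.172, i.e. -17 pp.

-17 pp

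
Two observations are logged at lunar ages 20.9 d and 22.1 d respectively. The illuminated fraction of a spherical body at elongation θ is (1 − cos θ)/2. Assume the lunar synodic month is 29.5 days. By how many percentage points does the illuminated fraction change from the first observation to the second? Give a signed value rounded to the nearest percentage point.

-13 pp

θ₁ = 360° × 20.9/29.5 = 255.1°, f₁ = (1 − cos θ₁)/2 = 0.629.
θ₂ = 360° × 22.1/29.5 = 269.7°, f₂ = (1 − cos θ₂)/2 = 0.503.
Change = f₂ − f₁ = -0.126 → -13 percentage points.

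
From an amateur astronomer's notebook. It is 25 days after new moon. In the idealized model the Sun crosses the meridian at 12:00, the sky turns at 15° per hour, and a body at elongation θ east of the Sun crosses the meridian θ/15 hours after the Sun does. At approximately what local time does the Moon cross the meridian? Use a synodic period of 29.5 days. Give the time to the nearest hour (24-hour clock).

The Moon has covered 25/29.5 of its cycle, so θ ≈ 360° × 25/29.5 = 305.1°.
At 15° of sky rotation per hour, 305.1° corresponds to a 20.34 h lag.
12:00 + 20.34 h ≈ 08:20 → 08:00 to the nearest hour.

08:00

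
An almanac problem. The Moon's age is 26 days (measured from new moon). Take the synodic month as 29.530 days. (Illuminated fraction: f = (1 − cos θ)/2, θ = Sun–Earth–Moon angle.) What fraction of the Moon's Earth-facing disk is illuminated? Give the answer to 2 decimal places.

0.13

Phase angle: θ = 360°·(26 d)/(29.530 d) = 317.0°.
With cos θ = 0.731, the lit fraction is (1 − 0.731)/2 ≈ 0.135.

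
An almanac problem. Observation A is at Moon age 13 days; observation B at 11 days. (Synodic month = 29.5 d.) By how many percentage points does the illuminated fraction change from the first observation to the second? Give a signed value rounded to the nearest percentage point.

-12 percentage points

θ₁ = 360° × 13/29.5 = 158.6°, f₁ = (1 − cos θ₁)/2 = 0.966.
θ₂ = 360° × 11/29.5 = 134.2°, f₂ = (1 − cos θ₂)/2 = 0.849.
Change = f₂ − f₁ = -0.117 → -12 percentage points.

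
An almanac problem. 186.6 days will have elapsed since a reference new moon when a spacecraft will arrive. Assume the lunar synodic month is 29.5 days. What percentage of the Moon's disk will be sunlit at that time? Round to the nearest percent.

Reduce mod P: 186.6 − 6×29.5 = 9.60 d into the current lunation.
The Moon has covered 9.60/29.5 of its cycle, so θ ≈ 360° × 9.60/29.5 = 117.2°.
cos 117.2° = (-0.456), so f = (1 − (-0.456))/2 = 0.728, so 73%.

73%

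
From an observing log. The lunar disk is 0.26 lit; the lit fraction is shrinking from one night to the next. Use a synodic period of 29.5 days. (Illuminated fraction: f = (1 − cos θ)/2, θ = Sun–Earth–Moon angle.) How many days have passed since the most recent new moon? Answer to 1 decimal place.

24.5 days

From f = (1 − cos θ)/2: cos θ = 1 − 2×0.26 = 0.480; arccos → 61.3°.
A waning Moon lies in 180°–360°, so θ = 360° − 61.3° = 298.7°.
At 360°/29.5 d per day, 298.7° corresponds to 24.48 days.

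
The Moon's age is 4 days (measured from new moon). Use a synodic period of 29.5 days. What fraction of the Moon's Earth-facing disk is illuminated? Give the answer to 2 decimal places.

0.17

The Moon has covered 4/29.5 of its cycle, so θ ≈ 360° × 4/29.5 = 48.8°.
Illuminated fraction = (1 − cos 48.8°)/2 = (1 − 0.659)/2 ≈ 0.171.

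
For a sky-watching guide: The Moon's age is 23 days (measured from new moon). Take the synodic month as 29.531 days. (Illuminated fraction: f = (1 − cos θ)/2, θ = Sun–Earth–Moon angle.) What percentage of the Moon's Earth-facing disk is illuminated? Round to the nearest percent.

41%

Phase angle: θ = 360°·(23 d)/(29.531 d) = 280.4°.
Illuminated fraction = (1 − cos 280.4°)/2 = (1 − 0.180)/2 ≈ 0.410, so 41%.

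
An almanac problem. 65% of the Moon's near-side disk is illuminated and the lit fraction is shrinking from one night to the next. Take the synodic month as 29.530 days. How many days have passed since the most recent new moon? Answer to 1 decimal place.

20.7 days

Invert f = (1 − cos θ)/2 to get cos θ = 1 − 2(0.65) = -0.300, hence θ₀ = arccos -0.300 = 107.5°.
Since the Moon is past full (waning), take the reflex angle: θ = 360° − 107.5° = 252.5°.
Age = 29.530 × 252.5°/360° ≈ 20.72 days.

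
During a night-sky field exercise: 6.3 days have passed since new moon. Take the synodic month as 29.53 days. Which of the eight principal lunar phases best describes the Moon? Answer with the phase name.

first quarter

At 6.3/29.53 of the cycle, θ ≈ 77° — the first quarter range.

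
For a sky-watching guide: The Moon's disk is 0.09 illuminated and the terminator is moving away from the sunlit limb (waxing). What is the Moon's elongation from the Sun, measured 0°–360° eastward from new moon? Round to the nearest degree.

cos θ = 1 − 2f = 0.820, giving a principal value of 34.9°.
Before full moon the principal value applies: θ = 34.9°.

35°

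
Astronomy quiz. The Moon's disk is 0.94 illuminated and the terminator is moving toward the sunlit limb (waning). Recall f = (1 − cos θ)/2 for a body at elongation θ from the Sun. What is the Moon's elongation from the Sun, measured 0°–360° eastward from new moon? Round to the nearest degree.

Invert f = (1 − cos θ)/2 to get cos θ = 1 − 2(0.94) = -0.880, hence θ₀ = arccos -0.880 = 151.6°.
Since the Moon is past full (waning), take the reflex angle: θ = 360° − 151.6° = 208.4°.

208°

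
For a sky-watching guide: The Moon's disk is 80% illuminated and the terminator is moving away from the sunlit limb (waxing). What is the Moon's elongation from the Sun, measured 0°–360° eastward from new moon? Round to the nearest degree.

127°

cos θ = 1 − 2f = -0.600, giving a principal value of 126.9°.
The Moon is waxing (0°–180°), so θ = 126.9° directly.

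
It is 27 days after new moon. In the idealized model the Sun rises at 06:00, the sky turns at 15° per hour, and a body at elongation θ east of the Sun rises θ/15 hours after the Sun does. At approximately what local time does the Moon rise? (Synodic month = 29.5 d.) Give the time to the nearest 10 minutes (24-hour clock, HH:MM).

04:00

Phase angle: θ = 360°·(27 d)/(29.5 d) = 329.5°.
Delay after the Sun = 329.5° / (15°/h) ≈ 21.97 h.
06:00 + 21.966 h ≈ 03:58 → 04:00 to the nearest ten minutes.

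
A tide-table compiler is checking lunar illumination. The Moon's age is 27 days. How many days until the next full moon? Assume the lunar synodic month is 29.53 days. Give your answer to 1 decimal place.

17.3 days

Full moon occurs at elongation 180°, i.e. at age 29.53 × 180/360 = 14.765 d.
This lunation's full moon (14.765 d) has passed, so add one period: 44.295 − 27 = 17.295 days.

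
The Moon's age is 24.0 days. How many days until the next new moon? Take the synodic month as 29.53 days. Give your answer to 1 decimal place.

The next new moon completes the synodic month: 29.53 − 24.0 = 5.530 days.

5.5 days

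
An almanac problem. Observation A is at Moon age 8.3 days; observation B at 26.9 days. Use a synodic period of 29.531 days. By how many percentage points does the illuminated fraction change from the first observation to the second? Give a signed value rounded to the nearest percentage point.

First observation: θ = 360°·8.3/29.531 = 101.2°, so f = 0.597.
Second observation: θ = 327.9°, f = 0.076.
Δf = 0.076 − 0.597 = -0.521, i.e. -52 pp.

-52 pp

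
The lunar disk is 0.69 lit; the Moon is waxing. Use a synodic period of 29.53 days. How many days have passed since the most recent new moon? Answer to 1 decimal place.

9.2 days

cos θ = 1 − 2f = -0.380, giving a principal value of 112.3°.
Before full moon the principal value applies: θ = 112.3°.
At 360°/29.53 d per day, 112.3° corresponds to 9.21 days.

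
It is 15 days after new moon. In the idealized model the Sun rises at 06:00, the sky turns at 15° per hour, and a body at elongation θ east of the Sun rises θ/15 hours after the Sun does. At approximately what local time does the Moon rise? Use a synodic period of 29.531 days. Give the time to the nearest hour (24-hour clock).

18:00

The Moon has covered 15/29.531 of its cycle, so θ ≈ 360° × 15/29.531 = 182.9°.
At 15° of sky rotation per hour, 182.9° corresponds to a 12.19 h lag.
06:00 + 12.19 h ≈ 18:11 → 18:00 to the nearest hour.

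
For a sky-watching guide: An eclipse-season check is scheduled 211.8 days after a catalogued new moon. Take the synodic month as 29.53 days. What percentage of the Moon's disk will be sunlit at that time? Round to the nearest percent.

211.8/29.53 = 7.172 lunations, so 7 complete cycles and 5.09 d into the next.
Phase angle: θ = 360°·(5.09 d)/(29.53 d) = 62.1°.
cos 62.1° = 0.469, so f = (1 − 0.469)/2 = 0.266, so 27%.

27%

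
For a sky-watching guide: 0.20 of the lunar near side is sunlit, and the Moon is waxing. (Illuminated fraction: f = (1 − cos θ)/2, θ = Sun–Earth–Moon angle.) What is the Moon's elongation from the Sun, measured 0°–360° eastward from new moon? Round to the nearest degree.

53°

cos θ = 1 − 2f = 0.600, giving a principal value of 53.1°.
The Moon is waxing (0°–180°), so θ = 53.1° directly.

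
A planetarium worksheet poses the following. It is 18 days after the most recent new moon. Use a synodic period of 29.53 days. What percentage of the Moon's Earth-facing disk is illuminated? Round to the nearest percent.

Elongation θ = 360° × 18/29.53 ≈ 219.4°.
cos 219.4° = (-0.772), so f = (1 − (-0.772))/2 = 0.886, so 89%.

89%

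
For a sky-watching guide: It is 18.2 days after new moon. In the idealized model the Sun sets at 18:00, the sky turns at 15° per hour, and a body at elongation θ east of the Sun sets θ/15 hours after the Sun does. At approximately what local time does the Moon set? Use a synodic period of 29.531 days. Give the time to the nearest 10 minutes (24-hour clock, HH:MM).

Phase angle: θ = 360°·(18.2 d)/(29.531 d) = 221.9°.
At 15° of sky rotation per hour, 221.9° corresponds to a 14.79 h lag.
18:00 + 14.791 h ≈ 08:47 → 08:50 to the nearest ten minutes.

08:50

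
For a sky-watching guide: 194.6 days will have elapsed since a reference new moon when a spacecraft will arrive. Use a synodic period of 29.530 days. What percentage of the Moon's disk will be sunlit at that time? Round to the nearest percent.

92%

194.6/29.530 = 6.590 lunations, so 6 complete cycles and 17.42 d into the next.
Elongation θ = 360° × 17.42/29.530 ≈ 212.4°.
Illuminated fraction = (1 − cos 212.4°)/2 = (1 − (-0.845))/2 ≈ 0.922, so 92%.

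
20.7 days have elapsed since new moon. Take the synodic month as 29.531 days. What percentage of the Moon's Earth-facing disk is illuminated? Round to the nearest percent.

65%

Phase angle: θ = 360°·(20.7 d)/(29.531 d) = 252.3°.
cos 252.3° = (-0.303), so f = (1 − (-0.303))/2 = 0.652, so 65%.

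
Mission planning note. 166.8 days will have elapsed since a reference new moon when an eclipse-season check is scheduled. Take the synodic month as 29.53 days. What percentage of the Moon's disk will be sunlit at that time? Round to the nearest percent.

80%

166.8 d spans 5 complete synodic months (5 × 29.53 = 147.65 d) plus 19.15 d.
The Moon has covered 19.15/29.53 of its cycle, so θ ≈ 360° × 19.15/29.53 = 233.5°.
With cos θ = (-0.595), the lit fraction is (1 − (-0.595))/2 ≈ 0.798, so 80%.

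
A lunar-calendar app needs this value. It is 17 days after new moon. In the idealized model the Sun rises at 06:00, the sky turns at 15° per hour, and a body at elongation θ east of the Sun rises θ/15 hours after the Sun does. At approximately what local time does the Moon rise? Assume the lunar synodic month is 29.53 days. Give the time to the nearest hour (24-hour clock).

20:00

Phase angle: θ = 360°·(17 d)/(29.53 d) = 207.2°.
At 15° of sky rotation per hour, 207.2° corresponds to a 13.82 h lag.
06:00 + 13.82 h ≈ 19:49 → 20:00 to the nearest hour.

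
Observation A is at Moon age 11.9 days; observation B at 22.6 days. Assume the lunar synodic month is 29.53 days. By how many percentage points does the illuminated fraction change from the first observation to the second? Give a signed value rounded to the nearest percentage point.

-46 percentage points

θ₁ = 360° × 11.9/29.53 = 145.1°, f₁ = (1 − cos θ₁)/2 = 0.910.
θ₂ = 360° × 22.6/29.53 = 275.5°, f₂ = (1 − cos θ₂)/2 = 0.452.
Change = f₂ − f₁ = -0.458 → -46 percentage points.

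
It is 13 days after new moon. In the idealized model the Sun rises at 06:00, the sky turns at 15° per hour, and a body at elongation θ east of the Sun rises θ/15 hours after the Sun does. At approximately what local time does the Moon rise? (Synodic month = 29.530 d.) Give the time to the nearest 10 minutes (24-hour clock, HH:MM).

Elongation θ = 360° × 13/29.530 ≈ 158.5°.
At 15° of sky rotation per hour, 158.5° corresponds to a 10.57 h lag.
06:00 + 10.566 h ≈ 16:34 → 16:30 to the nearest ten minutes.

16:30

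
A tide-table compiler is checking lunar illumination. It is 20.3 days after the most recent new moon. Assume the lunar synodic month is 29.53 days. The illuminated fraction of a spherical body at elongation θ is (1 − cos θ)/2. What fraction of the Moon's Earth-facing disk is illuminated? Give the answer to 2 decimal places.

Elongation θ = 360° × 20.3/29.53 ≈ 247.5°.
With cos θ = (-0.383), the lit fraction is (1 − (-0.383))/2 ≈ 0.692.

0.69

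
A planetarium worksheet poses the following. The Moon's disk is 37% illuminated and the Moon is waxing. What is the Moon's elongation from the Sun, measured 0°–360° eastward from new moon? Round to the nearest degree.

cos θ = 1 − 2f = 0.260, giving a principal value of 74.9°.
Waxing ⇒ before full, so θ = 74.9°.

75°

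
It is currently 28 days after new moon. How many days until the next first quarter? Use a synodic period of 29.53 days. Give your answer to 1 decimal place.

8.9 days

First quarter is 0.25 of the way through the cycle: age 0.25 × 29.53 = 7.383 d.
Already past this cycle's first quarter; the next is at 7.383 + 29.53 = 36.913 d, so 36.913 − 28 = 8.913 days.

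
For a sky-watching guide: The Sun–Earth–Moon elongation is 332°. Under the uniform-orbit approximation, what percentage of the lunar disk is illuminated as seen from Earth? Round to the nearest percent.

f = (1 − cos 332°)/2 = (1 − 0.883)/2 ≈ 0.059, i.e. 6%.

6%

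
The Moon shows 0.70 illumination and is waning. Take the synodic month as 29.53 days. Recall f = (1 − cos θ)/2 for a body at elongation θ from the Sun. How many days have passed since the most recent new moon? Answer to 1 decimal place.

Invert f = (1 − cos θ)/2 to get cos θ = 1 − 2(0.70) = -0.400, hence θ₀ = arccos -0.400 = 113.6°.
Waning ⇒ past full, so θ = 360° − 113.6° = 246.4°.
That fraction of the synodic month is 246.4/360 × 29.53 d ≈ 20.21 d.

20.2 days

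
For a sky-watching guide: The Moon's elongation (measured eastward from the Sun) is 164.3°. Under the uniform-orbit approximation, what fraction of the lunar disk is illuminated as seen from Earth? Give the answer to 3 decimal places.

f = (1 − cos 164.3°)/2 = (1 − (-0.963))/2 ≈ 0.981.

0.981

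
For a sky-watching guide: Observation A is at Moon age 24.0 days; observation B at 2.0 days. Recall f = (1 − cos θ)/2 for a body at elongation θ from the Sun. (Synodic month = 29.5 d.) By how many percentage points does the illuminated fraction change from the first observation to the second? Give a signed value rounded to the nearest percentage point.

θ₁ = 360° × 24.0/29.5 = 292.9°, f₁ = (1 − cos θ₁)/2 = 0.306.
θ₂ = 360° × 2.0/29.5 = 24.4°, f₂ = (1 − cos θ₂)/2 = 0.045.
Change = f₂ − f₁ = -0.261 → -26 percentage points.

-26 pp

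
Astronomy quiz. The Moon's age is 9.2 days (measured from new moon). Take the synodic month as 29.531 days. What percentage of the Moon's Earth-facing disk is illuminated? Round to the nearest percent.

69%

The Moon has covered 9.2/29.531 of its cycle, so θ ≈ 360° × 9.2/29.531 = 112.2°.
cos 112.2° = (-0.377), so f = (1 − (-0.377))/2 = 0.689, so 69%.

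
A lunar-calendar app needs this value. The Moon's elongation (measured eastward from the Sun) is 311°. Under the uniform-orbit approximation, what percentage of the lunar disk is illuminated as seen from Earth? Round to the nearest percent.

17%

f = (1 − cos 311°)/2 = (1 − 0.656)/2 ≈ 0.172, i.e. 17%.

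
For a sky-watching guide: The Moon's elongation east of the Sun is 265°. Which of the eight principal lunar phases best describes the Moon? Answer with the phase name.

last quarter

The last quarter sector spans roughly 248°–292°; 265° falls inside it.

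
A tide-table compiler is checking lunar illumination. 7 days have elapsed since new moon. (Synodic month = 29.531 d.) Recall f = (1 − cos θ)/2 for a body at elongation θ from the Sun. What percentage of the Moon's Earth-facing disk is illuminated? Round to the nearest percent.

46%

The Moon has covered 7/29.531 of its cycle, so θ ≈ 360° × 7/29.531 = 85.3°.
cos 85.3° = 0.081, so f = (1 − 0.081)/2 = 0.459, so 46%.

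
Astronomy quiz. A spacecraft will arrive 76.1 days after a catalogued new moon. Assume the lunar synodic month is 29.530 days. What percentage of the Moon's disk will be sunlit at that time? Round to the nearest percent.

Reduce mod P: 76.1 − 2×29.530 = 17.04 d into the current lunation.
Phase angle: θ = 360°·(17.04 d)/(29.530 d) = 207.7°.
Illuminated fraction = (1 − cos 207.7°)/2 = (1 − (-0.885))/2 ≈ 0.943, so 94%.

94%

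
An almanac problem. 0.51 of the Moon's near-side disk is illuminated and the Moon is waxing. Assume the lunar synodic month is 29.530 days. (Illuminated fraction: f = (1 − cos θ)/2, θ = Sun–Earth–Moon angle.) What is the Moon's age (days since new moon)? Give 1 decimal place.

7.5 days

Invert f = (1 − cos θ)/2 to get cos θ = 1 − 2(0.51) = -0.020, hence θ₀ = arccos -0.020 = 91.1°.
Before full moon the principal value applies: θ = 91.1°.
That fraction of the synodic month is 91.1/360 × 29.530 d ≈ 7.48 d.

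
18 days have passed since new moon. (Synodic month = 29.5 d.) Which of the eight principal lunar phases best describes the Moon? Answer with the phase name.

At 18/29.5 of the cycle, θ ≈ 220° — the waning gibbous range.

waning gibbous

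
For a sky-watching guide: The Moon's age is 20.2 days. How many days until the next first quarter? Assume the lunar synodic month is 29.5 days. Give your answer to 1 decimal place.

First quarter occurs at elongation 90°, i.e. at age 29.5 × 90/360 = 7.375 d.
Already past this cycle's first quarter; the next is at 7.375 + 29.5 = 36.875 d, so 36.875 − 20.2 = 16.675 days.

16.7 days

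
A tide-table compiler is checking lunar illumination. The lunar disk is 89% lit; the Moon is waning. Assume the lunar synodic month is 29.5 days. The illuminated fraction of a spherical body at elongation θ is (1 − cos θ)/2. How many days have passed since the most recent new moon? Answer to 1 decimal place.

17.9 days

Invert f = (1 − cos θ)/2 to get cos θ = 1 − 2(0.89) = -0.780, hence θ₀ = arccos -0.780 = 141.3°.
A waning Moon lies in 180°–360°, so θ = 360° − 141.3° = 218.7°.
That fraction of the synodic month is 218.7/360 × 29.5 d ≈ 17.92 d.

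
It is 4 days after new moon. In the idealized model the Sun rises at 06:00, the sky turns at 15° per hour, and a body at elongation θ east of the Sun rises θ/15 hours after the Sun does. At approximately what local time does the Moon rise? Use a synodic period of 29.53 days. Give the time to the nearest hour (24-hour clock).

09:00

Phase angle: θ = 360°·(4 d)/(29.53 d) = 48.8°.
Delay after the Sun = 48.8° / (15°/h) ≈ 3.25 h.
06:00 + 3.25 h ≈ 09:15 → 09:00 to the nearest hour.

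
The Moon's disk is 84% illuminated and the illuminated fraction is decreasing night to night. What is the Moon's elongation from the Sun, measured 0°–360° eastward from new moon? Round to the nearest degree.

cos θ = 1 − 2f = -0.680, giving a principal value of 132.8°.
Since the Moon is past full (waning), take the reflex angle: θ = 360° − 132.8° = 227.2°.

227°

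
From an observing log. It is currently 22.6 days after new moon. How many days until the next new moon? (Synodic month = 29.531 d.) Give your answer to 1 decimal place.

The next new moon completes the synodic month: 29.531 − 22.6 = 6.931 days.

6.9 days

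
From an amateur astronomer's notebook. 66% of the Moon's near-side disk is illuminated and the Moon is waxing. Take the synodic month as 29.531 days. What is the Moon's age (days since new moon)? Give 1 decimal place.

8.9 days

Invert f = (1 − cos θ)/2 to get cos θ = 1 − 2(0.66) = -0.320, hence θ₀ = arccos -0.320 = 108.7°.
The Moon is waxing (0°–180°), so θ = 108.7° directly.
At 360°/29.531 d per day, 108.7° corresponds to 8.91 days.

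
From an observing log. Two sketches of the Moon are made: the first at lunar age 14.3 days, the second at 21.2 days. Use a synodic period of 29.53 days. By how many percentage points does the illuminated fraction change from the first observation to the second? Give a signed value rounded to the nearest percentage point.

-40 percentage points

First observation: θ = 360°·14.3/29.53 = 174.3°, so f = 0.998.
Second observation: θ = 258.4°, f = 0.600.
Δf = 0.600 − 0.998 = -0.397, i.e. -40 pp.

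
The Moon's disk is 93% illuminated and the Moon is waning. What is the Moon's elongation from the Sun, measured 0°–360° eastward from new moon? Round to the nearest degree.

211°

From f = (1 − cos θ)/2: cos θ = 1 − 2×0.93 = -0.860; arccos → 149.3°.
A waning Moon lies in 180°–360°, so θ = 360° − 149.3° = 210.7°.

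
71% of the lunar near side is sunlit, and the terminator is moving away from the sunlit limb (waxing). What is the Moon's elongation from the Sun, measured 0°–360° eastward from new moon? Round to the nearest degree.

115°

cos θ = 1 − 2f = -0.420, giving a principal value of 114.8°.
Before full moon the principal value applies: θ = 114.8°.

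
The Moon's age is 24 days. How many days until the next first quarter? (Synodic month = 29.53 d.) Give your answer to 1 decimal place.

First quarter is 0.25 of the way through the cycle: age 0.25 × 29.53 = 7.383 d.
Already past this cycle's first quarter; the next is at 7.383 + 29.53 = 36.913 d, so 36.913 − 24 = 12.913 days.

12.9 days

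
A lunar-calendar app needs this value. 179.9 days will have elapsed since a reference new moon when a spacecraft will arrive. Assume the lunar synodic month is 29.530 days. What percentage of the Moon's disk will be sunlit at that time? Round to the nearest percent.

179.9 d spans 6 complete synodic months (6 × 29.530 = 177.18 d) plus 2.72 d.
Elongation θ = 360° × 2.72/29.530 ≈ 33.2°.
cos 33.2° = 0.837, so f = (1 − 0.837)/2 = 0.081, so 8%.

8%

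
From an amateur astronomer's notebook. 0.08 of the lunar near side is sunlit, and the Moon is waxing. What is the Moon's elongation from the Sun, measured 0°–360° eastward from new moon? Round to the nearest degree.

33°

Invert f = (1 − cos θ)/2 to get cos θ = 1 − 2(0.08) = 0.840, hence θ₀ = arccos 0.840 = 32.9°.
The Moon is waxing (0°–180°), so θ = 32.9° directly.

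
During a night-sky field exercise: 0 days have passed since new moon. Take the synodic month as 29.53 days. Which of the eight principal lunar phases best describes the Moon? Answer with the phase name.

At 0/29.53 of the cycle, θ ≈ 0° — the new moon range.

new moon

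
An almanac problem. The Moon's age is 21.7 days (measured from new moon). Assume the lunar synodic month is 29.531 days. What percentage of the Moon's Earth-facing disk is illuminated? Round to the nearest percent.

55%

Phase angle: θ = 360°·(21.7 d)/(29.531 d) = 264.5°.
cos 264.5° = (-0.095), so f = (1 − (-0.095))/2 = 0.548, so 55%.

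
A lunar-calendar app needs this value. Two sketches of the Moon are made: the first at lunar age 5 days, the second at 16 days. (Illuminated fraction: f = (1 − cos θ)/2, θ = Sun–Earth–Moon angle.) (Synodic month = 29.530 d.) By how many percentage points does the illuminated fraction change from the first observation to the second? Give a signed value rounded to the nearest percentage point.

+73 pp

θ₁ = 360° × 5/29.530 = 61.0°, f₁ = (1 − cos θ₁)/2 = 0.257.
θ₂ = 360° × 16/29.530 = 195.1°, f₂ = (1 − cos θ₂)/2 = 0.983.
Change = f₂ − f₁ = +0.726 → +73 percentage points.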